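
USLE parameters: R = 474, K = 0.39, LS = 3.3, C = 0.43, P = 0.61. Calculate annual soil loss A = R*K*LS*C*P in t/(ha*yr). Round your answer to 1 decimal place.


Step 1: A = R * K * LS * C * P
Step 2: R * K = 474 * 0.39 = 184.86
Step 3: (R*K) * LS = 184.86 * 3.3 = 610.038
Step 4: * C * P = 610.038 * 0.43 * 0.61 = 160.0
Step 5: A = 160.0 t/(ha*yr)

160.0


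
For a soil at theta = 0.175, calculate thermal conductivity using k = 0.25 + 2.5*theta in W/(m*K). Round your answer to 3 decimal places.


Step 1: k = 0.25 + 2.5 * theta
Step 2: k = 0.25 + 2.5 * 0.175
Step 3: k = 0.25 + 0.438
Step 4: k = 0.688 W/(m*K)

0.688


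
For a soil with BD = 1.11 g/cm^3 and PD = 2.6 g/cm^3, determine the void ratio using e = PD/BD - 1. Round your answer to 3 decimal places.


Step 1: e = PD / BD - 1
Step 2: e = 2.6 / 1.11 - 1
Step 3: e = 2.34234 - 1
Step 4: e = 1.342

1.342


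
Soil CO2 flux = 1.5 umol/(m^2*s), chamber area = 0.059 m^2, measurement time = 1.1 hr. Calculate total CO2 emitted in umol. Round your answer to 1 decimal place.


Step 1: Convert time to seconds: 1.1 hr * 3600 = 3960.0 s
Step 2: Total = flux * area * time_s
Step 3: Total = 1.5 * 0.059 * 3960.0
Step 4: Total = 350.5 umol

350.5


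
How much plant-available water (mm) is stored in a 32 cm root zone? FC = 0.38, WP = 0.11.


Step 1: Available water = (FC - WP) * depth * 10
Step 2: AW = (0.38 - 0.11) * 32 * 10
Step 3: AW = 0.27 * 32 * 10
Step 4: AW = 86.4 mm

86.4


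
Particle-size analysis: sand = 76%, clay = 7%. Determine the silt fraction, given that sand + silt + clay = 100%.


Step 1: sand + silt + clay = 100%
Step 2: silt = 100 - sand - clay
Step 3: silt = 100 - 76 - 7
Step 4: silt = 17%

17


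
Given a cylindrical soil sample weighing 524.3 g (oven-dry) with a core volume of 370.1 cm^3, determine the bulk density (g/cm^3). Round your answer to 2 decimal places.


Step 1: Identify the formula: BD = dry mass / volume
Step 2: Substitute values: BD = 524.3 / 370.1
Step 3: BD = 1.42 g/cm^3

1.42


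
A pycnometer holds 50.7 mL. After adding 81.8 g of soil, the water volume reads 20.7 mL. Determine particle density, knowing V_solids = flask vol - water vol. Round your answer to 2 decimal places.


Step 1: Volume of solids = flask volume - water volume with soil
Step 2: V_solids = 50.7 - 20.7 = 30.0 mL
Step 3: Particle density = mass / V_solids = 81.8 / 30.0 = 2.73 g/cm^3

2.73


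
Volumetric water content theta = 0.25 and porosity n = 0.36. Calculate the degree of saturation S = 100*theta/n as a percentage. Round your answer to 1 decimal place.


Step 1: S = 100 * theta_v / n
Step 2: S = 100 * 0.25 / 0.36
Step 3: S = 69.4%

69.4


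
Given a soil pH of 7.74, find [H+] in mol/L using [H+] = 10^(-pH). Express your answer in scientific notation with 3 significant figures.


Step 1: [H+] = 10^(-pH)
Step 2: [H+] = 10^(-7.74)
Step 3: [H+] = 1.82e-08 mol/L

1.82e-08


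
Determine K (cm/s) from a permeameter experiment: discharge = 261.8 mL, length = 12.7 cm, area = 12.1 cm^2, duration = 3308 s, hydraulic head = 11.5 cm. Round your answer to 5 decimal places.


Step 1: K = Q * L / (A * t * h)
Step 2: Numerator = 261.8 * 12.7 = 3324.86
Step 3: Denominator = 12.1 * 3308 * 11.5 = 460308.2
Step 4: K = 3324.86 / 460308.2 = 0.00722 cm/s

0.00722


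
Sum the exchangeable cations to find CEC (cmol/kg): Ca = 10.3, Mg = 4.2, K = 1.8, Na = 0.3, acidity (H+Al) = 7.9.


Step 1: CEC = Ca + Mg + K + Na + (H+Al)
Step 2: CEC = 10.3 + 4.2 + 1.8 + 0.3 + 7.9
Step 3: CEC = 24.5 cmol/kg

24.5


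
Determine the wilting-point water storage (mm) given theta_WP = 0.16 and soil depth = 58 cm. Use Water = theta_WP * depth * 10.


Step 1: Water (mm) = theta_WP * depth * 10
Step 2: Water = 0.16 * 58 * 10
Step 3: Water = 92.8 mm

92.8


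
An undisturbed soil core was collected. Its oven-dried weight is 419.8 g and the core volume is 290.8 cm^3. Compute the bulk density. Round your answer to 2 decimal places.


Step 1: Identify the formula: BD = dry mass / volume
Step 2: Substitute values: BD = 419.8 / 290.8
Step 3: BD = 1.44 g/cm^3

1.44


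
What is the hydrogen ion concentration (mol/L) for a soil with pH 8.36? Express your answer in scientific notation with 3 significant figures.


Step 1: [H+] = 10^(-pH)
Step 2: [H+] = 10^(-8.36)
Step 3: [H+] = 4.37e-09 mol/L

4.37e-09


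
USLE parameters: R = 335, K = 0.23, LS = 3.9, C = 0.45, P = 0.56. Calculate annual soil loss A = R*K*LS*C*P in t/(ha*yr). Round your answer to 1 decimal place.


Step 1: A = R * K * LS * C * P
Step 2: R * K = 335 * 0.23 = 77.05
Step 3: (R*K) * LS = 77.05 * 3.9 = 300.495
Step 4: * C * P = 300.495 * 0.45 * 0.56 = 75.7
Step 5: A = 75.7 t/(ha*yr)

75.7


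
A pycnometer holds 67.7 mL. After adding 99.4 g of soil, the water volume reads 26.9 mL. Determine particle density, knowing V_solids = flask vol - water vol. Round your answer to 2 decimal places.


Step 1: Volume of solids = flask volume - water volume with soil
Step 2: V_solids = 67.7 - 26.9 = 40.8 mL
Step 3: Particle density = mass / V_solids = 99.4 / 40.8 = 2.44 g/cm^3

2.44


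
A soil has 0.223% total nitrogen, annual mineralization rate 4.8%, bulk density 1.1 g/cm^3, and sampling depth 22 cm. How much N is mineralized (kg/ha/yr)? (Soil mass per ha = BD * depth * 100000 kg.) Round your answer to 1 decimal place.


Step 1: Soil mass per ha = BD * depth * 100000 = 1.1 * 22 * 100000 = 2420000 kg
Step 2: Total N pool = soil mass * N%/100 = 2420000 * 0.223/100 = 5396.6 kg/ha
Step 3: N mineralized = N pool * rate%/100 = 5396.6 * 4.8/100 = 259.0 kg/ha/yr

259.0


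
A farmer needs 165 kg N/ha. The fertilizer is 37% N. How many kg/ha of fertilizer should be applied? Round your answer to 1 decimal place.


Step 1: Fertilizer rate = target N / (N content / 100)
Step 2: Rate = 165 / (37 / 100)
Step 3: Rate = 165 / 0.37
Step 4: Rate = 445.9 kg/ha

445.9


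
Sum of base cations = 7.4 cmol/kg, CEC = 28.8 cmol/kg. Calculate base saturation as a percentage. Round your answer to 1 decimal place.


Step 1: BS = 100 * (sum of bases) / CEC
Step 2: BS = 100 * 7.4 / 28.8
Step 3: BS = 25.7%

25.7


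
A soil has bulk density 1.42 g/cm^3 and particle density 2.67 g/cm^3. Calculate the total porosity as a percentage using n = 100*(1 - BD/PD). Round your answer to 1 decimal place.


Step 1: Formula: n = 100 * (1 - BD / PD)
Step 2: n = 100 * (1 - 1.42 / 2.67)
Step 3: n = 100 * (1 - 0.53184)
Step 4: n = 46.8%

46.8


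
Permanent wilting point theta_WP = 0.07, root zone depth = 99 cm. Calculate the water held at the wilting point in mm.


Step 1: Water (mm) = theta_WP * depth * 10
Step 2: Water = 0.07 * 99 * 10
Step 3: Water = 69.3 mm

69.3


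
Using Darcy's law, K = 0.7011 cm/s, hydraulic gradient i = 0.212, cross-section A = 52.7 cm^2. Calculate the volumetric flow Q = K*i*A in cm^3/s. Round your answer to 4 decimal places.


Step 1: Apply Darcy's law: Q = K * i * A
Step 2: Q = 0.7011 * 0.212 * 52.7
Step 3: Q = 7.833 cm^3/s

7.833


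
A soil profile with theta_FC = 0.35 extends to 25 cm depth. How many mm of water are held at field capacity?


Step 1: Water (mm) = theta_FC * depth (cm) * 10
Step 2: Water = 0.35 * 25 * 10
Step 3: Water = 87.5 mm

87.5


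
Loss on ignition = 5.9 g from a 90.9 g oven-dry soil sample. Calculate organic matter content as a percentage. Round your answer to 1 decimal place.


Step 1: OM% = 100 * LOI / sample mass
Step 2: OM = 100 * 5.9 / 90.9
Step 3: OM = 6.5%

6.5


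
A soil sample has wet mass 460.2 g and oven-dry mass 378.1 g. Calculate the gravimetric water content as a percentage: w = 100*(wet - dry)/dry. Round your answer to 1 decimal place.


Step 1: Water mass = wet - dry = 460.2 - 378.1 = 82.1 g
Step 2: w = 100 * water mass / dry mass
Step 3: w = 100 * 82.1 / 378.1 = 21.7%

21.7


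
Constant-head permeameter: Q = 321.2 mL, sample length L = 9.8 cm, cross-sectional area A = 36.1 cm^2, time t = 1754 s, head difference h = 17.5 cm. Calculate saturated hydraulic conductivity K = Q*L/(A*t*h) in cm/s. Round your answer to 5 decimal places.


Step 1: K = Q * L / (A * t * h)
Step 2: Numerator = 321.2 * 9.8 = 3147.76
Step 3: Denominator = 36.1 * 1754 * 17.5 = 1108089.5
Step 4: K = 3147.76 / 1108089.5 = 0.00284 cm/s

0.00284


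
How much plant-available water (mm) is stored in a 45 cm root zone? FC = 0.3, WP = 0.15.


Step 1: Available water = (FC - WP) * depth * 10
Step 2: AW = (0.3 - 0.15) * 45 * 10
Step 3: AW = 0.15 * 45 * 10
Step 4: AW = 67.5 mm

67.5


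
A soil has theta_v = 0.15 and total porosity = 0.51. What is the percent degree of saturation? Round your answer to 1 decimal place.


Step 1: S = 100 * theta_v / n
Step 2: S = 100 * 0.15 / 0.51
Step 3: S = 29.4%

29.4


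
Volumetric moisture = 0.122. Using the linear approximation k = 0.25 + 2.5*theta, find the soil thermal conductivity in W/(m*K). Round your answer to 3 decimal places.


Step 1: k = 0.25 + 2.5 * theta
Step 2: k = 0.25 + 2.5 * 0.122
Step 3: k = 0.25 + 0.305
Step 4: k = 0.555 W/(m*K)

0.555


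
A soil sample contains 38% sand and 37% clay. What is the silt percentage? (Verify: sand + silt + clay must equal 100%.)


Step 1: sand + silt + clay = 100%
Step 2: silt = 100 - sand - clay
Step 3: silt = 100 - 38 - 37
Step 4: silt = 25%

25


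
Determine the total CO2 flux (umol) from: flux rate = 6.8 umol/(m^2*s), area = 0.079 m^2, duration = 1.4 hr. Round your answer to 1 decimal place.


Step 1: Convert time to seconds: 1.4 hr * 3600 = 5040.0 s
Step 2: Total = flux * area * time_s
Step 3: Total = 6.8 * 0.079 * 5040.0
Step 4: Total = 2707.5 umol

2707.5


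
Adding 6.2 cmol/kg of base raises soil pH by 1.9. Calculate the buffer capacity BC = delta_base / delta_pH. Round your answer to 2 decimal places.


Step 1: BC = change in base / change in pH
Step 2: BC = 6.2 / 1.9
Step 3: BC = 3.26 cmol/(kg*pH unit)

3.26


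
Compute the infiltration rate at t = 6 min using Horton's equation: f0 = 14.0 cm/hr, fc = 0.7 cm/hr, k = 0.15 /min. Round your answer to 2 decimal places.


Step 1: f = fc + (f0 - fc) * exp(-k * t)
Step 2: exp(-0.15 * 6) = 0.40657
Step 3: f = 0.7 + (14.0 - 0.7) * 0.40657
Step 4: f = 0.7 + 13.3 * 0.40657
Step 5: f = 6.11 cm/hr

6.11


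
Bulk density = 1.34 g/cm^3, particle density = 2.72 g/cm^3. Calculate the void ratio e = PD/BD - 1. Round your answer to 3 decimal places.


Step 1: e = PD / BD - 1
Step 2: e = 2.72 / 1.34 - 1
Step 3: e = 2.02985 - 1
Step 4: e = 1.03

1.03


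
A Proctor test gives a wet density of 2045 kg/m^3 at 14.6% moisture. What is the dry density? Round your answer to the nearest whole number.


Step 1: Dry density = wet density / (1 + w/100)
Step 2: Dry density = 2045 / (1 + 14.6/100)
Step 3: Dry density = 2045 / 1.146
Step 4: Dry density = 1784 kg/m^3

1784


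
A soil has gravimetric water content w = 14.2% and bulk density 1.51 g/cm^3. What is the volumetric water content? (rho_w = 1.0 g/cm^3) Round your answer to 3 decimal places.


Step 1: theta = (w / 100) * BD / rho_w
Step 2: theta = (14.2 / 100) * 1.51 / 1.0
Step 3: theta = 0.142 * 1.51
Step 4: theta = 0.214

0.214


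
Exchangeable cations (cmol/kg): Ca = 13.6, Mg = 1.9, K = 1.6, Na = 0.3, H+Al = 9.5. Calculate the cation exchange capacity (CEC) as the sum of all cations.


Step 1: CEC = Ca + Mg + K + Na + (H+Al)
Step 2: CEC = 13.6 + 1.9 + 1.6 + 0.3 + 9.5
Step 3: CEC = 26.9 cmol/kg

26.9


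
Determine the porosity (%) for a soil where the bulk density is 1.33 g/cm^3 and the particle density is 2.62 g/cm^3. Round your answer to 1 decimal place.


Step 1: Formula: n = 100 * (1 - BD / PD)
Step 2: n = 100 * (1 - 1.33 / 2.62)
Step 3: n = 100 * (1 - 0.50763)
Step 4: n = 49.2%

49.2


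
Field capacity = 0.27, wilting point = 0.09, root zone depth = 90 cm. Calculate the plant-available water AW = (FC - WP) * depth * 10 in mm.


Step 1: Available water = (FC - WP) * depth * 10
Step 2: AW = (0.27 - 0.09) * 90 * 10
Step 3: AW = 0.18 * 90 * 10
Step 4: AW = 162.0 mm

162.0


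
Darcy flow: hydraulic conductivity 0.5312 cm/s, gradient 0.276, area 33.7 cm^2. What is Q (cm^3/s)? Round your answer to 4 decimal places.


Step 1: Apply Darcy's law: Q = K * i * A
Step 2: Q = 0.5312 * 0.276 * 33.7
Step 3: Q = 4.9408 cm^3/s

4.9408


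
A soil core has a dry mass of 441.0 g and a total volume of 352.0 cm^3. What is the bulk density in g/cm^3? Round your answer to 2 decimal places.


Step 1: Identify the formula: BD = dry mass / volume
Step 2: Substitute values: BD = 441.0 / 352.0
Step 3: BD = 1.25 g/cm^3

1.25


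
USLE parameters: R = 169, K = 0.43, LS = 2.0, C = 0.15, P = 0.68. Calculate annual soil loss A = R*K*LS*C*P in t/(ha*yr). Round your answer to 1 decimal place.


Step 1: A = R * K * LS * C * P
Step 2: R * K = 169 * 0.43 = 72.67
Step 3: (R*K) * LS = 72.67 * 2.0 = 145.34
Step 4: * C * P = 145.34 * 0.15 * 0.68 = 14.8
Step 5: A = 14.8 t/(ha*yr)

14.8


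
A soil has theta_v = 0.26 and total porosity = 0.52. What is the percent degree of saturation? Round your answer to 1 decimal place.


Step 1: S = 100 * theta_v / n
Step 2: S = 100 * 0.26 / 0.52
Step 3: S = 50.0%

50.0


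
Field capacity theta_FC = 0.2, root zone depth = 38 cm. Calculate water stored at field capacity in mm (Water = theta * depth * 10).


Step 1: Water (mm) = theta_FC * depth (cm) * 10
Step 2: Water = 0.2 * 38 * 10
Step 3: Water = 76.0 mm

76.0


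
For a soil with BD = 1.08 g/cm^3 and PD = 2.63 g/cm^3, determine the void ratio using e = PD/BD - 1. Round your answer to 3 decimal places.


Step 1: e = PD / BD - 1
Step 2: e = 2.63 / 1.08 - 1
Step 3: e = 2.43519 - 1
Step 4: e = 1.435

1.435


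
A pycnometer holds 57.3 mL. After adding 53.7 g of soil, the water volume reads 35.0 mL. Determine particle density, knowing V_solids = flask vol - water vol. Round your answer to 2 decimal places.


Step 1: Volume of solids = flask volume - water volume with soil
Step 2: V_solids = 57.3 - 35.0 = 22.3 mL
Step 3: Particle density = mass / V_solids = 53.7 / 22.3 = 2.41 g/cm^3

2.41


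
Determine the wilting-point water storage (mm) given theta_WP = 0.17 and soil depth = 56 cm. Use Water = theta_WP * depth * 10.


Step 1: Water (mm) = theta_WP * depth * 10
Step 2: Water = 0.17 * 56 * 10
Step 3: Water = 95.2 mm

95.2


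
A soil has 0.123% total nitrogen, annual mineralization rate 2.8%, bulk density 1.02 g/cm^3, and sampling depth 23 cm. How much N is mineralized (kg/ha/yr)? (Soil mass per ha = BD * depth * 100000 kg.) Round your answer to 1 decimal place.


Step 1: Soil mass per ha = BD * depth * 100000 = 1.02 * 23 * 100000 = 2346000 kg
Step 2: Total N pool = soil mass * N%/100 = 2346000 * 0.123/100 = 2885.58 kg/ha
Step 3: N mineralized = N pool * rate%/100 = 2885.58 * 2.8/100 = 80.8 kg/ha/yr

80.8


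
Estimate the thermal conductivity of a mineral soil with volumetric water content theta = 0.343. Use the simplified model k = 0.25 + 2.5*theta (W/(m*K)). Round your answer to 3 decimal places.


Step 1: k = 0.25 + 2.5 * theta
Step 2: k = 0.25 + 2.5 * 0.343
Step 3: k = 0.25 + 0.858
Step 4: k = 1.108 W/(m*K)

1.108


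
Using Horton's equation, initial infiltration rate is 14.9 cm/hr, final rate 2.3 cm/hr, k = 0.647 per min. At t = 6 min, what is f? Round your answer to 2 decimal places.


Step 1: f = fc + (f0 - fc) * exp(-k * t)
Step 2: exp(-0.647 * 6) = 0.02061
Step 3: f = 2.3 + (14.9 - 2.3) * 0.02061
Step 4: f = 2.3 + 12.6 * 0.02061
Step 5: f = 2.56 cm/hr

2.56


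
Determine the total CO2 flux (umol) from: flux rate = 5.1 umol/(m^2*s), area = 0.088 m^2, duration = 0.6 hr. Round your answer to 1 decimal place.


Step 1: Convert time to seconds: 0.6 hr * 3600 = 2160.0 s
Step 2: Total = flux * area * time_s
Step 3: Total = 5.1 * 0.088 * 2160.0
Step 4: Total = 969.4 umol

969.4


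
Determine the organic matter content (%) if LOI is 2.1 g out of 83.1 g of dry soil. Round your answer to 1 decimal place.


Step 1: OM% = 100 * LOI / sample mass
Step 2: OM = 100 * 2.1 / 83.1
Step 3: OM = 2.5%

2.5


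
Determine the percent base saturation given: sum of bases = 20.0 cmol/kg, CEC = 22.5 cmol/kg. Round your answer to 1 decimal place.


Step 1: BS = 100 * (sum of bases) / CEC
Step 2: BS = 100 * 20.0 / 22.5
Step 3: BS = 88.9%

88.9


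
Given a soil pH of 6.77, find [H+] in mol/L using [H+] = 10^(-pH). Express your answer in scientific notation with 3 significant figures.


Step 1: [H+] = 10^(-pH)
Step 2: [H+] = 10^(-6.77)
Step 3: [H+] = 1.70e-07 mol/L

1.70e-07


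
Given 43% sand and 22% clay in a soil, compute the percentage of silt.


Step 1: sand + silt + clay = 100%
Step 2: silt = 100 - sand - clay
Step 3: silt = 100 - 43 - 22
Step 4: silt = 35%

35


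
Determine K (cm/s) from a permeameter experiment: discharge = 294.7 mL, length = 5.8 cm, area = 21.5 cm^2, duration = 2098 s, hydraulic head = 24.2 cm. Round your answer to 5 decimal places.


Step 1: K = Q * L / (A * t * h)
Step 2: Numerator = 294.7 * 5.8 = 1709.26
Step 3: Denominator = 21.5 * 2098 * 24.2 = 1091589.4
Step 4: K = 1709.26 / 1091589.4 = 0.00157 cm/s

0.00157


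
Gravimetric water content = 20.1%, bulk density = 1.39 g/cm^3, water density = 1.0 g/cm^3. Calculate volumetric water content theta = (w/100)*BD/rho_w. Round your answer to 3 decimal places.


Step 1: theta = (w / 100) * BD / rho_w
Step 2: theta = (20.1 / 100) * 1.39 / 1.0
Step 3: theta = 0.201 * 1.39
Step 4: theta = 0.279

0.279


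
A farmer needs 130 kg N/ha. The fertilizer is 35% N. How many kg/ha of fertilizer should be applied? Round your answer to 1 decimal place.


Step 1: Fertilizer rate = target N / (N content / 100)
Step 2: Rate = 130 / (35 / 100)
Step 3: Rate = 130 / 0.35
Step 4: Rate = 371.4 kg/ha

371.4


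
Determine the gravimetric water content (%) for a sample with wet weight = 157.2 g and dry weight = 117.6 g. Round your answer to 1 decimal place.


Step 1: Water mass = wet - dry = 157.2 - 117.6 = 39.6 g
Step 2: w = 100 * water mass / dry mass
Step 3: w = 100 * 39.6 / 117.6 = 33.7%

33.7


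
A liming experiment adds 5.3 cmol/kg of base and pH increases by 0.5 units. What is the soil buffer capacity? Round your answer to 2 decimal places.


Step 1: BC = change in base / change in pH
Step 2: BC = 5.3 / 0.5
Step 3: BC = 10.6 cmol/(kg*pH unit)

10.6


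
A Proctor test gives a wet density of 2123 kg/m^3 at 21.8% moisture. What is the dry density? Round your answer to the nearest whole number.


Step 1: Dry density = wet density / (1 + w/100)
Step 2: Dry density = 2123 / (1 + 21.8/100)
Step 3: Dry density = 2123 / 1.218
Step 4: Dry density = 1743 kg/m^3

1743


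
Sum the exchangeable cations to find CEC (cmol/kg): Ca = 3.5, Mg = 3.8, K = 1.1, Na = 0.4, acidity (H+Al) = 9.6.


Step 1: CEC = Ca + Mg + K + Na + (H+Al)
Step 2: CEC = 3.5 + 3.8 + 1.1 + 0.4 + 9.6
Step 3: CEC = 18.4 cmol/kg

18.4


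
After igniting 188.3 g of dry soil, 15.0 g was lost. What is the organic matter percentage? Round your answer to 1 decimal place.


Step 1: OM% = 100 * LOI / sample mass
Step 2: OM = 100 * 15.0 / 188.3
Step 3: OM = 8.0%

8.0


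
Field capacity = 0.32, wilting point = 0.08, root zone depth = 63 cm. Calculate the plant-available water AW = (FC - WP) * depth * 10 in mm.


Step 1: Available water = (FC - WP) * depth * 10
Step 2: AW = (0.32 - 0.08) * 63 * 10
Step 3: AW = 0.24 * 63 * 10
Step 4: AW = 151.2 mm

151.2


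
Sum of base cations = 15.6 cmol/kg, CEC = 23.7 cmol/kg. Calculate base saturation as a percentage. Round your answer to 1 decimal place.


Step 1: BS = 100 * (sum of bases) / CEC
Step 2: BS = 100 * 15.6 / 23.7
Step 3: BS = 65.8%

65.8


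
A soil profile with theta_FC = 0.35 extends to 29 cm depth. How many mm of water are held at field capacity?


Step 1: Water (mm) = theta_FC * depth (cm) * 10
Step 2: Water = 0.35 * 29 * 10
Step 3: Water = 101.5 mm

101.5


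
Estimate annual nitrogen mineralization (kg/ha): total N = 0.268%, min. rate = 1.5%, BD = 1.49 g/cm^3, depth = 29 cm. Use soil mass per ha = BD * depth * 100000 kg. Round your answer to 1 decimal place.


Step 1: Soil mass per ha = BD * depth * 100000 = 1.49 * 29 * 100000 = 4321000 kg
Step 2: Total N pool = soil mass * N%/100 = 4321000 * 0.268/100 = 11580.28 kg/ha
Step 3: N mineralized = N pool * rate%/100 = 11580.28 * 1.5/100 = 173.7 kg/ha/yr

173.7


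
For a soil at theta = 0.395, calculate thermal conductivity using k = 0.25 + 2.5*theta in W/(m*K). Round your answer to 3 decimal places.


Step 1: k = 0.25 + 2.5 * theta
Step 2: k = 0.25 + 2.5 * 0.395
Step 3: k = 0.25 + 0.988
Step 4: k = 1.238 W/(m*K)

1.238


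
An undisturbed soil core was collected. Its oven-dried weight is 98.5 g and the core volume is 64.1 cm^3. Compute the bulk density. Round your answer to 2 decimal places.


Step 1: Identify the formula: BD = dry mass / volume
Step 2: Substitute values: BD = 98.5 / 64.1
Step 3: BD = 1.54 g/cm^3

1.54


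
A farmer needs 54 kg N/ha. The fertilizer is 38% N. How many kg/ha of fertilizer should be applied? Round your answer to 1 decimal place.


Step 1: Fertilizer rate = target N / (N content / 100)
Step 2: Rate = 54 / (38 / 100)
Step 3: Rate = 54 / 0.38
Step 4: Rate = 142.1 kg/ha

142.1


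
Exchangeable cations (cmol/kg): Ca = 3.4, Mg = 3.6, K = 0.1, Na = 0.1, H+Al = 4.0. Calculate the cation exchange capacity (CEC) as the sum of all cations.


Step 1: CEC = Ca + Mg + K + Na + (H+Al)
Step 2: CEC = 3.4 + 3.6 + 0.1 + 0.1 + 4.0
Step 3: CEC = 11.2 cmol/kg

11.2


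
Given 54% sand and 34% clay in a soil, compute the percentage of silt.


Step 1: sand + silt + clay = 100%
Step 2: silt = 100 - sand - clay
Step 3: silt = 100 - 54 - 34
Step 4: silt = 12%

12


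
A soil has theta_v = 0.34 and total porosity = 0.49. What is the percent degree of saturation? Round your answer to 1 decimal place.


Step 1: S = 100 * theta_v / n
Step 2: S = 100 * 0.34 / 0.49
Step 3: S = 69.4%

69.4


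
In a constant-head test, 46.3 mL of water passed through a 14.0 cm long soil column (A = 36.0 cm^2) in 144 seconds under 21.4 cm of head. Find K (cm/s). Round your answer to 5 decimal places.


Step 1: K = Q * L / (A * t * h)
Step 2: Numerator = 46.3 * 14.0 = 648.2
Step 3: Denominator = 36.0 * 144 * 21.4 = 110937.6
Step 4: K = 648.2 / 110937.6 = 0.00584 cm/s

0.00584


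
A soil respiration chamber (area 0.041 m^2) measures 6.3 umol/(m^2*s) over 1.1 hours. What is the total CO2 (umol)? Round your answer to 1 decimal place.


Step 1: Convert time to seconds: 1.1 hr * 3600 = 3960.0 s
Step 2: Total = flux * area * time_s
Step 3: Total = 6.3 * 0.041 * 3960.0
Step 4: Total = 1022.9 umol

1022.9


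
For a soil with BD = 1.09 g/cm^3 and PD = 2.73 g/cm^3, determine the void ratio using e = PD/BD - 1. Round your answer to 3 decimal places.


Step 1: e = PD / BD - 1
Step 2: e = 2.73 / 1.09 - 1
Step 3: e = 2.50459 - 1
Step 4: e = 1.505

1.505


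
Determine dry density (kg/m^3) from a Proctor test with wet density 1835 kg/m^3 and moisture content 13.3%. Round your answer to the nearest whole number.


Step 1: Dry density = wet density / (1 + w/100)
Step 2: Dry density = 1835 / (1 + 13.3/100)
Step 3: Dry density = 1835 / 1.133
Step 4: Dry density = 1620 kg/m^3

1620


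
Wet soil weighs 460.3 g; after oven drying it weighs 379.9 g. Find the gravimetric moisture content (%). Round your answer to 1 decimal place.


Step 1: Water mass = wet - dry = 460.3 - 379.9 = 80.4 g
Step 2: w = 100 * water mass / dry mass
Step 3: w = 100 * 80.4 / 379.9 = 21.2%

21.2


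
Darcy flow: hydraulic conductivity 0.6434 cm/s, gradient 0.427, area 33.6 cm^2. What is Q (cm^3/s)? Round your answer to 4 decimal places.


Step 1: Apply Darcy's law: Q = K * i * A
Step 2: Q = 0.6434 * 0.427 * 33.6
Step 3: Q = 9.231 cm^3/s

9.231


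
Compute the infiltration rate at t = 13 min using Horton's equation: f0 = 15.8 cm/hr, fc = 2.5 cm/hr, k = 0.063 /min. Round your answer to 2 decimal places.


Step 1: f = fc + (f0 - fc) * exp(-k * t)
Step 2: exp(-0.063 * 13) = 0.440872
Step 3: f = 2.5 + (15.8 - 2.5) * 0.440872
Step 4: f = 2.5 + 13.3 * 0.440872
Step 5: f = 8.36 cm/hr

8.36


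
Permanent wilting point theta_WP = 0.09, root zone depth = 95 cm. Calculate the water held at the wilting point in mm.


Step 1: Water (mm) = theta_WP * depth * 10
Step 2: Water = 0.09 * 95 * 10
Step 3: Water = 85.5 mm

85.5


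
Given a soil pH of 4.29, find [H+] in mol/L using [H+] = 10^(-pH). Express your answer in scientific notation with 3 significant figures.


Step 1: [H+] = 10^(-pH)
Step 2: [H+] = 10^(-4.29)
Step 3: [H+] = 5.13e-05 mol/L

5.13e-05


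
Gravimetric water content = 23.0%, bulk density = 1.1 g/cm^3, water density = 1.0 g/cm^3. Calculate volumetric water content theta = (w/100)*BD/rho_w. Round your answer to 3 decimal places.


Step 1: theta = (w / 100) * BD / rho_w
Step 2: theta = (23.0 / 100) * 1.1 / 1.0
Step 3: theta = 0.23 * 1.1
Step 4: theta = 0.253

0.253


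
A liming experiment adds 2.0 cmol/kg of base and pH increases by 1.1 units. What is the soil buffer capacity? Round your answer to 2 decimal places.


Step 1: BC = change in base / change in pH
Step 2: BC = 2.0 / 1.1
Step 3: BC = 1.82 cmol/(kg*pH unit)

1.82


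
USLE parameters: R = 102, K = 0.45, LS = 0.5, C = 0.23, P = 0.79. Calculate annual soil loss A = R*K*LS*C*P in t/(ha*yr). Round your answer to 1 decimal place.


Step 1: A = R * K * LS * C * P
Step 2: R * K = 102 * 0.45 = 45.9
Step 3: (R*K) * LS = 45.9 * 0.5 = 22.95
Step 4: * C * P = 22.95 * 0.23 * 0.79 = 4.2
Step 5: A = 4.2 t/(ha*yr)

4.2


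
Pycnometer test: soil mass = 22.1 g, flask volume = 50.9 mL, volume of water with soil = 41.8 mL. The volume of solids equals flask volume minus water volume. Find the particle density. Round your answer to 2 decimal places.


Step 1: Volume of solids = flask volume - water volume with soil
Step 2: V_solids = 50.9 - 41.8 = 9.1 mL
Step 3: Particle density = mass / V_solids = 22.1 / 9.1 = 2.43 g/cm^3

2.43


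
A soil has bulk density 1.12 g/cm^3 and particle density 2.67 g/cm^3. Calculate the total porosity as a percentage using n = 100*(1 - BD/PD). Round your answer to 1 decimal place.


Step 1: Formula: n = 100 * (1 - BD / PD)
Step 2: n = 100 * (1 - 1.12 / 2.67)
Step 3: n = 100 * (1 - 0.41948)
Step 4: n = 58.1%

58.1


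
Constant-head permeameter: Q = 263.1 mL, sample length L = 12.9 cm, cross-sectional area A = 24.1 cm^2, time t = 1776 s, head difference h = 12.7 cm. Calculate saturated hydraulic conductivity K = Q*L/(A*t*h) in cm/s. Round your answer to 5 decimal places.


Step 1: K = Q * L / (A * t * h)
Step 2: Numerator = 263.1 * 12.9 = 3393.99
Step 3: Denominator = 24.1 * 1776 * 12.7 = 543580.32
Step 4: K = 3393.99 / 543580.32 = 0.00624 cm/s

0.00624


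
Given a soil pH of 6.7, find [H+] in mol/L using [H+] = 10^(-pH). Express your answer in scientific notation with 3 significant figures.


Step 1: [H+] = 10^(-pH)
Step 2: [H+] = 10^(-6.7)
Step 3: [H+] = 2.00e-07 mol/L

2.00e-07


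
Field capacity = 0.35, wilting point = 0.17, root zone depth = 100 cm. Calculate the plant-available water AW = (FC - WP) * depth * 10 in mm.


Step 1: Available water = (FC - WP) * depth * 10
Step 2: AW = (0.35 - 0.17) * 100 * 10
Step 3: AW = 0.18 * 100 * 10
Step 4: AW = 180.0 mm

180.0


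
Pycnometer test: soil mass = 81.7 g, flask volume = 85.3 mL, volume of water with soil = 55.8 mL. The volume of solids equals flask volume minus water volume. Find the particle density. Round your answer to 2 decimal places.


Step 1: Volume of solids = flask volume - water volume with soil
Step 2: V_solids = 85.3 - 55.8 = 29.5 mL
Step 3: Particle density = mass / V_solids = 81.7 / 29.5 = 2.77 g/cm^3

2.77


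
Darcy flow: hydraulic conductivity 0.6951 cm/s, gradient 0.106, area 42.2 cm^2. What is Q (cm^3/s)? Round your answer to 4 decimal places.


Step 1: Apply Darcy's law: Q = K * i * A
Step 2: Q = 0.6951 * 0.106 * 42.2
Step 3: Q = 3.1093 cm^3/s

3.1093


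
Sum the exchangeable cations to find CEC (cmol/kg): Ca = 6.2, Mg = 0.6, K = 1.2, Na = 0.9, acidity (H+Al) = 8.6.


Step 1: CEC = Ca + Mg + K + Na + (H+Al)
Step 2: CEC = 6.2 + 0.6 + 1.2 + 0.9 + 8.6
Step 3: CEC = 17.5 cmol/kg

17.5


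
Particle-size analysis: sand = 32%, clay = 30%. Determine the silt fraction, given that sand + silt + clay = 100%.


Step 1: sand + silt + clay = 100%
Step 2: silt = 100 - sand - clay
Step 3: silt = 100 - 32 - 30
Step 4: silt = 38%

38


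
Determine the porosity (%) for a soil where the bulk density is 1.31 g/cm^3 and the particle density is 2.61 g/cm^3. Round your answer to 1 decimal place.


Step 1: Formula: n = 100 * (1 - BD / PD)
Step 2: n = 100 * (1 - 1.31 / 2.61)
Step 3: n = 100 * (1 - 0.50192)
Step 4: n = 49.8%

49.8


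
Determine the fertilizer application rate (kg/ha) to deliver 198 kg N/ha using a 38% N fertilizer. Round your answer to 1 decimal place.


Step 1: Fertilizer rate = target N / (N content / 100)
Step 2: Rate = 198 / (38 / 100)
Step 3: Rate = 198 / 0.38
Step 4: Rate = 521.1 kg/ha

521.1


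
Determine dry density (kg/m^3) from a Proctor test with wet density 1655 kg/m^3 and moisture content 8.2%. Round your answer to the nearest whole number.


Step 1: Dry density = wet density / (1 + w/100)
Step 2: Dry density = 1655 / (1 + 8.2/100)
Step 3: Dry density = 1655 / 1.082
Step 4: Dry density = 1530 kg/m^3

1530


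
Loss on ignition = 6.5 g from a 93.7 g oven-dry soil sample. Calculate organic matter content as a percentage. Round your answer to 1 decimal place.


Step 1: OM% = 100 * LOI / sample mass
Step 2: OM = 100 * 6.5 / 93.7
Step 3: OM = 6.9%

6.9


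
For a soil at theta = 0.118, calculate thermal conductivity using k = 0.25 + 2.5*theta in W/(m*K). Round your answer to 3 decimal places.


Step 1: k = 0.25 + 2.5 * theta
Step 2: k = 0.25 + 2.5 * 0.118
Step 3: k = 0.25 + 0.295
Step 4: k = 0.545 W/(m*K)

0.545


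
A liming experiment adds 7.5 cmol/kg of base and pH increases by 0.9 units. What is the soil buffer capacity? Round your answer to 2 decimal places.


Step 1: BC = change in base / change in pH
Step 2: BC = 7.5 / 0.9
Step 3: BC = 8.33 cmol/(kg*pH unit)

8.33


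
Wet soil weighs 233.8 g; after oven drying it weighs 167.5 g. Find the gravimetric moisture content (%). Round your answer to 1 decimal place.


Step 1: Water mass = wet - dry = 233.8 - 167.5 = 66.3 g
Step 2: w = 100 * water mass / dry mass
Step 3: w = 100 * 66.3 / 167.5 = 39.6%

39.6


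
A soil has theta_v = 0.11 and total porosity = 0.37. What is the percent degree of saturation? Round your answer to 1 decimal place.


Step 1: S = 100 * theta_v / n
Step 2: S = 100 * 0.11 / 0.37
Step 3: S = 29.7%

29.7


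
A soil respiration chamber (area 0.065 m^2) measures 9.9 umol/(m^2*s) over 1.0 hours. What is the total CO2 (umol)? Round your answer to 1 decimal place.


Step 1: Convert time to seconds: 1.0 hr * 3600 = 3600.0 s
Step 2: Total = flux * area * time_s
Step 3: Total = 9.9 * 0.065 * 3600.0
Step 4: Total = 2316.6 umol

2316.6


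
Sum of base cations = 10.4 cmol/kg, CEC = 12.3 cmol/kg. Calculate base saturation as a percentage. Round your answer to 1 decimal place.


Step 1: BS = 100 * (sum of bases) / CEC
Step 2: BS = 100 * 10.4 / 12.3
Step 3: BS = 84.6%

84.6


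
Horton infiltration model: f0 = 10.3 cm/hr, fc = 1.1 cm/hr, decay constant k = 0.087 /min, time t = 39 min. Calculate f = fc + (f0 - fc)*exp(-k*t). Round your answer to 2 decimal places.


Step 1: f = fc + (f0 - fc) * exp(-k * t)
Step 2: exp(-0.087 * 39) = 0.033608
Step 3: f = 1.1 + (10.3 - 1.1) * 0.033608
Step 4: f = 1.1 + 9.2 * 0.033608
Step 5: f = 1.41 cm/hr

1.41


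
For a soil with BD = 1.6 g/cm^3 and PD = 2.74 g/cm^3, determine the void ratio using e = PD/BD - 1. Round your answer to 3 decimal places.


Step 1: e = PD / BD - 1
Step 2: e = 2.74 / 1.6 - 1
Step 3: e = 1.7125 - 1
Step 4: e = 0.713

0.713


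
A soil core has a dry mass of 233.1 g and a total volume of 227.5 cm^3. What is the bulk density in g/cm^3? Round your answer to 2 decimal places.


Step 1: Identify the formula: BD = dry mass / volume
Step 2: Substitute values: BD = 233.1 / 227.5
Step 3: BD = 1.02 g/cm^3

1.02


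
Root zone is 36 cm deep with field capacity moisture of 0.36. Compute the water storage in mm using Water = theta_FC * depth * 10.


Step 1: Water (mm) = theta_FC * depth (cm) * 10
Step 2: Water = 0.36 * 36 * 10
Step 3: Water = 129.6 mm

129.6


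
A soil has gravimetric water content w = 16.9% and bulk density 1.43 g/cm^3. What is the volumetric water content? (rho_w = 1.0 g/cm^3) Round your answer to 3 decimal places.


Step 1: theta = (w / 100) * BD / rho_w
Step 2: theta = (16.9 / 100) * 1.43 / 1.0
Step 3: theta = 0.169 * 1.43
Step 4: theta = 0.242

0.242


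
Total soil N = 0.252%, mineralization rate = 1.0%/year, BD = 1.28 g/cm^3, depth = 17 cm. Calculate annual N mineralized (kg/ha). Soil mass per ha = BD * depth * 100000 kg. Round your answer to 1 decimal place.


Step 1: Soil mass per ha = BD * depth * 100000 = 1.28 * 17 * 100000 = 2176000 kg
Step 2: Total N pool = soil mass * N%/100 = 2176000 * 0.252/100 = 5483.52 kg/ha
Step 3: N mineralized = N pool * rate%/100 = 5483.52 * 1.0/100 = 54.8 kg/ha/yr

54.8


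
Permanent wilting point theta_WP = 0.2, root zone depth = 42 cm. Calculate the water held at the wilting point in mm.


Step 1: Water (mm) = theta_WP * depth * 10
Step 2: Water = 0.2 * 42 * 10
Step 3: Water = 84.0 mm

84.0


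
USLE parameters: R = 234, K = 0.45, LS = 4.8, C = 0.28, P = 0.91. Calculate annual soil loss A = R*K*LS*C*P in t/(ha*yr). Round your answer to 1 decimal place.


Step 1: A = R * K * LS * C * P
Step 2: R * K = 234 * 0.45 = 105.3
Step 3: (R*K) * LS = 105.3 * 4.8 = 505.44
Step 4: * C * P = 505.44 * 0.28 * 0.91 = 128.8
Step 5: A = 128.8 t/(ha*yr)

128.8


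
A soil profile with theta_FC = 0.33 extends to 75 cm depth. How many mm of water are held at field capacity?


Step 1: Water (mm) = theta_FC * depth (cm) * 10
Step 2: Water = 0.33 * 75 * 10
Step 3: Water = 247.5 mm

247.5


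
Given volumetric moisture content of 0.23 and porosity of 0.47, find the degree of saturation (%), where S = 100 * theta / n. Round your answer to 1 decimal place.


Step 1: S = 100 * theta_v / n
Step 2: S = 100 * 0.23 / 0.47
Step 3: S = 48.9%

48.9


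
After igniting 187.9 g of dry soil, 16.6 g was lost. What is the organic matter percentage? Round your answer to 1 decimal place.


Step 1: OM% = 100 * LOI / sample mass
Step 2: OM = 100 * 16.6 / 187.9
Step 3: OM = 8.8%

8.8


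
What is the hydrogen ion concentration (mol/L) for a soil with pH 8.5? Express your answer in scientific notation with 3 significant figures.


Step 1: [H+] = 10^(-pH)
Step 2: [H+] = 10^(-8.5)
Step 3: [H+] = 3.16e-09 mol/L

3.16e-09


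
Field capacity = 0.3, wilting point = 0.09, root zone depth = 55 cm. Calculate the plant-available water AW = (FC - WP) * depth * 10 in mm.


Step 1: Available water = (FC - WP) * depth * 10
Step 2: AW = (0.3 - 0.09) * 55 * 10
Step 3: AW = 0.21 * 55 * 10
Step 4: AW = 115.5 mm

115.5


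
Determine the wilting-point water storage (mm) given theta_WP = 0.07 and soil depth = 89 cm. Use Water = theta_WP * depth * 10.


Step 1: Water (mm) = theta_WP * depth * 10
Step 2: Water = 0.07 * 89 * 10
Step 3: Water = 62.3 mm

62.3


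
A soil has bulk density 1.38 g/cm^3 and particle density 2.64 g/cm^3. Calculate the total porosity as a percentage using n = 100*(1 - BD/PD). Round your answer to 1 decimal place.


Step 1: Formula: n = 100 * (1 - BD / PD)
Step 2: n = 100 * (1 - 1.38 / 2.64)
Step 3: n = 100 * (1 - 0.52273)
Step 4: n = 47.7%

47.7


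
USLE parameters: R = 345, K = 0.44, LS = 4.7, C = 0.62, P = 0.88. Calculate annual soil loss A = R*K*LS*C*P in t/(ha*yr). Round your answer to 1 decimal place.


Step 1: A = R * K * LS * C * P
Step 2: R * K = 345 * 0.44 = 151.8
Step 3: (R*K) * LS = 151.8 * 4.7 = 713.46
Step 4: * C * P = 713.46 * 0.62 * 0.88 = 389.3
Step 5: A = 389.3 t/(ha*yr)

389.3


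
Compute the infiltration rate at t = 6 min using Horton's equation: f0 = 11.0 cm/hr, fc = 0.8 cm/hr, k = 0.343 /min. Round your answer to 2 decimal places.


Step 1: f = fc + (f0 - fc) * exp(-k * t)
Step 2: exp(-0.343 * 6) = 0.127709
Step 3: f = 0.8 + (11.0 - 0.8) * 0.127709
Step 4: f = 0.8 + 10.2 * 0.127709
Step 5: f = 2.1 cm/hr

2.1


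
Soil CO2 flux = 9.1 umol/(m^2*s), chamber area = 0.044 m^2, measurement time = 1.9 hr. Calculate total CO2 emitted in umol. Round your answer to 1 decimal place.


Step 1: Convert time to seconds: 1.9 hr * 3600 = 6840.0 s
Step 2: Total = flux * area * time_s
Step 3: Total = 9.1 * 0.044 * 6840.0
Step 4: Total = 2738.7 umol

2738.7


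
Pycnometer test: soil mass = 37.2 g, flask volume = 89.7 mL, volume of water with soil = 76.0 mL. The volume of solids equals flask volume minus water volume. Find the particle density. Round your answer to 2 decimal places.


Step 1: Volume of solids = flask volume - water volume with soil
Step 2: V_solids = 89.7 - 76.0 = 13.7 mL
Step 3: Particle density = mass / V_solids = 37.2 / 13.7 = 2.72 g/cm^3

2.72


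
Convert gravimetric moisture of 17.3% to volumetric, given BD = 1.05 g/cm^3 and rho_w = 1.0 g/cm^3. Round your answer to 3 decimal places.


Step 1: theta = (w / 100) * BD / rho_w
Step 2: theta = (17.3 / 100) * 1.05 / 1.0
Step 3: theta = 0.173 * 1.05
Step 4: theta = 0.182

0.182


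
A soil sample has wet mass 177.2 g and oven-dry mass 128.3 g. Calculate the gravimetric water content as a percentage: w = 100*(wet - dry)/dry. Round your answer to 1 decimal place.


Step 1: Water mass = wet - dry = 177.2 - 128.3 = 48.9 g
Step 2: w = 100 * water mass / dry mass
Step 3: w = 100 * 48.9 / 128.3 = 38.1%

38.1


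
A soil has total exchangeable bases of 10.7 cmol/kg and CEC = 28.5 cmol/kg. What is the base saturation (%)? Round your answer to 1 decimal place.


Step 1: BS = 100 * (sum of bases) / CEC
Step 2: BS = 100 * 10.7 / 28.5
Step 3: BS = 37.5%

37.5


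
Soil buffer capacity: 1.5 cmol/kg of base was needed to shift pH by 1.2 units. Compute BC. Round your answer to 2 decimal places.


Step 1: BC = change in base / change in pH
Step 2: BC = 1.5 / 1.2
Step 3: BC = 1.25 cmol/(kg*pH unit)

1.25


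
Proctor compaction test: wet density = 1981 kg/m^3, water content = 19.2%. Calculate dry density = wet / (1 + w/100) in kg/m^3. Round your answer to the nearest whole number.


Step 1: Dry density = wet density / (1 + w/100)
Step 2: Dry density = 1981 / (1 + 19.2/100)
Step 3: Dry density = 1981 / 1.192
Step 4: Dry density = 1662 kg/m^3

1662


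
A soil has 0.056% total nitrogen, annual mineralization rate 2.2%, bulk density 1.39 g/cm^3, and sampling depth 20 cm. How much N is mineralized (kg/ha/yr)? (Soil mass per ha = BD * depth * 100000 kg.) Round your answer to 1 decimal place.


Step 1: Soil mass per ha = BD * depth * 100000 = 1.39 * 20 * 100000 = 2780000 kg
Step 2: Total N pool = soil mass * N%/100 = 2780000 * 0.056/100 = 1556.8 kg/ha
Step 3: N mineralized = N pool * rate%/100 = 1556.8 * 2.2/100 = 34.2 kg/ha/yr

34.2


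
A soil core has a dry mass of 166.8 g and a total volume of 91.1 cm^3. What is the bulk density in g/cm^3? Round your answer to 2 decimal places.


Step 1: Identify the formula: BD = dry mass / volume
Step 2: Substitute values: BD = 166.8 / 91.1
Step 3: BD = 1.83 g/cm^3

1.83


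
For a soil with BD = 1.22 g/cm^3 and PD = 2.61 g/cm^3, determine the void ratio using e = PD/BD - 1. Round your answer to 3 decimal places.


Step 1: e = PD / BD - 1
Step 2: e = 2.61 / 1.22 - 1
Step 3: e = 2.13934 - 1
Step 4: e = 1.139

1.139


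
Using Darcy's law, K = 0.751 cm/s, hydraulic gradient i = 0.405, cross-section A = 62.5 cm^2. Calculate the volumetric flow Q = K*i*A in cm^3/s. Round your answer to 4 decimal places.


Step 1: Apply Darcy's law: Q = K * i * A
Step 2: Q = 0.751 * 0.405 * 62.5
Step 3: Q = 19.0097 cm^3/s

19.0097
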